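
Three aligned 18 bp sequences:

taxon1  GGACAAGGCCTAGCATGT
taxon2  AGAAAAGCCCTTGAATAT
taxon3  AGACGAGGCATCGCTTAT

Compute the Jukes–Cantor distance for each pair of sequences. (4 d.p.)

d(taxon1,taxon2) = 0.4408, d(taxon1,taxon3) = 0.4408, d(taxon2,taxon3) = 0.5482

taxon1–taxon2: 6/18 sites differ → p ≈ 0.333333, d = −0.75 ln(1 − 0.444444) = 0.440839 ≈ 0.4408.
taxon1–taxon3: 6/18 sites differ → p ≈ 0.333333, d = −0.75 ln(1 − 0.444444) = 0.440839 ≈ 0.4408.
taxon2–taxon3: 7/18 sites differ → p ≈ 0.388889, d = −0.75 ln(1 − 0.518519) = 0.548166 ≈ 0.5482.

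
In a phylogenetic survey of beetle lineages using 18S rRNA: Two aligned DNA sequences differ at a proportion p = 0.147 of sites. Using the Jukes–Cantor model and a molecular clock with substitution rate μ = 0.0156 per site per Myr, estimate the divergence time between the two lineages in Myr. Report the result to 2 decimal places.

d = −(3/4) ln(1 − 4p/3) = −0.75 ln(1 − 0.196) = −0.75 ln(0.804)
  = −0.75 × (-0.218156) = 0.163617 substitutions/site.
Under a molecular clock d = 2μt, so t = d/(2μ) = 0.163617 / (2 × 0.0156) = 5.24 Myr.

5.24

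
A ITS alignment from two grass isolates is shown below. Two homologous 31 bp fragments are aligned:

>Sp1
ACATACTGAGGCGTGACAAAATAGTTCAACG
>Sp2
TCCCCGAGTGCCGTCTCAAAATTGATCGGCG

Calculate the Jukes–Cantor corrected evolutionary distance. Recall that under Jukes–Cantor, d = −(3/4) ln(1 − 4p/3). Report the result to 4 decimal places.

The sequences differ at 14 of 31 sites, so p = 14/31 ≈ 0.451613.
d = −(3/4) ln(1 − 4p/3) = −0.75 ln(1 − 0.602151) = −0.75 ln(0.397849)
  = −0.75 × (-0.921683) = 0.691262 substitutions/site.

0.6913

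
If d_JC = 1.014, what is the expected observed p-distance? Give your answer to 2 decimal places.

0.56

p = (3/4)(1 − e^(−4d/3)) = 0.75 × (1 − e^(-1.352)) = 0.75 × (1 − 0.258722) = 0.555959.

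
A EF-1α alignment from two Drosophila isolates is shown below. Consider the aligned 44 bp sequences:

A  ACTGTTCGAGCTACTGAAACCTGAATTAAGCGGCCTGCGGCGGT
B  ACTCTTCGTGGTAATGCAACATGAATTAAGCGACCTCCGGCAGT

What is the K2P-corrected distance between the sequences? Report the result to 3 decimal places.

Of 44 sites, 2 differences are transitions and 7 are transversions, so P = 2/44 ≈ 0.045455 and Q = 7/44 ≈ 0.159091.
Under the Kimura two-parameter model, d = −½ ln(1 − 2P − Q) − ¼ ln(1 − 2Q).
1 − 2P − Q = 0.749999, giving −½ ln(0.749999) = 0.143842.
1 − 2Q = 0.681818, giving −¼ ln(0.681818) = 0.095748.
d = 0.143842 + 0.095748 = 0.239590.

0.240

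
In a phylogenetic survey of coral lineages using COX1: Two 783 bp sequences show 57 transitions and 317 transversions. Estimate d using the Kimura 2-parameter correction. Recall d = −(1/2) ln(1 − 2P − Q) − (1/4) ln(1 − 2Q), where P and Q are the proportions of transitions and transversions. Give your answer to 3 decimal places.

0.815

P = 57/783 ≈ 0.072797 and Q = 317/783 ≈ 0.404853.
Under the Kimura two-parameter model, d = −½ ln(1 − 2P − Q) − ¼ ln(1 − 2Q).
1 − 2P − Q = 0.449553, giving −½ ln(0.449553) = 0.399751.
1 − 2Q = 0.190294, giving −¼ ln(0.190294) = 0.414796.
d = 0.399751 + 0.414796 = 0.814547.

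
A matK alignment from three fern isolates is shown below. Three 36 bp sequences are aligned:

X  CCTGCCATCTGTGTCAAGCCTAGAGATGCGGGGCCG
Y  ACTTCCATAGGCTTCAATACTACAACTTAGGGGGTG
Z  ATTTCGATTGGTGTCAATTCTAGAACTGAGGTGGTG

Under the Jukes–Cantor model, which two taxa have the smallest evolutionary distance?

X–Y: 15/36 differ, p = 0.417, d = 0.608.
X–Z: 14/36 differ, p = 0.389, d = 0.548.
Y–Z: 9/36 differ, p = 0.250, d = 0.304.
The smallest distance is between Y and Z.

Y and Z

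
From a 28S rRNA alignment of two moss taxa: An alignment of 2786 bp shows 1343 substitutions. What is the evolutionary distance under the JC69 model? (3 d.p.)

p = 1343/2786 ≈ 0.482053.
d = −(3/4) ln(1 − 4p/3) = −0.75 ln(1 − 0.642737) = −0.75 ln(0.357263)
  = −0.75 × (-1.029283) = 0.771962 substitutions/site.

0.772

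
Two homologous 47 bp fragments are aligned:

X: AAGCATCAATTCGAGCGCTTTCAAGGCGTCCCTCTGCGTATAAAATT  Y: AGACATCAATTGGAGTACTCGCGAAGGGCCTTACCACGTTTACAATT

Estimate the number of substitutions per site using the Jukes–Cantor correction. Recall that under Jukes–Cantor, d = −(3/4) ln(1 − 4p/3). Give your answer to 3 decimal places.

0.536

The sequences differ at 18 of 47 sites, so p = 18/47 ≈ 0.382979.
d = −(3/4) ln(1 − 4p/3) = −0.75 ln(1 − 0.510639) = −0.75 ln(0.489361)
  = −0.75 × (-0.714655) = 0.535991 substitutions/site.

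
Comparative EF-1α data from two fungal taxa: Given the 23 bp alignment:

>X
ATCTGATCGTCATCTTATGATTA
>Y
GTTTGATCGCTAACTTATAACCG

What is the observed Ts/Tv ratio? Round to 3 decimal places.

Transitions are A↔G and C↔T; transversions are all other mismatches.
Transitions: 8. Transversions: 1.
R = 8/1 = 8.000.

8.000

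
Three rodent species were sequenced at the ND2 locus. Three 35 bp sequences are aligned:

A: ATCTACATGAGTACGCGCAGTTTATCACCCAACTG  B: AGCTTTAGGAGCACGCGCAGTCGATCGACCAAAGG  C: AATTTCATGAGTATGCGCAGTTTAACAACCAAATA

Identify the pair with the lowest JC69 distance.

A–B: 11/35 differ, p = 0.314, d = 0.407.
A–C: 8/35 differ, p = 0.229, d = 0.273.
B–C: 12/35 differ, p = 0.343, d = 0.458.
The smallest distance is between A and C.

A and C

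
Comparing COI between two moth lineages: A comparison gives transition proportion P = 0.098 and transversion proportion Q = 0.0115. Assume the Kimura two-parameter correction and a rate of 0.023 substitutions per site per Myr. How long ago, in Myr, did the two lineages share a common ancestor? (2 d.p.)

2.65

Under the Kimura two-parameter model, d = −½ ln(1 − 2P − Q) − ¼ ln(1 − 2Q).
1 − 2P − Q = 0.7925, giving −½ ln(0.7925) = 0.116281.
1 − 2Q = 0.977, giving −¼ ln(0.977) = 0.005817.
d = 0.116281 + 0.005817 = 0.122098.
Under a molecular clock d = 2μt, so t = d/(2μ) = 0.122098 / (2 × 0.023) = 2.65 Myr.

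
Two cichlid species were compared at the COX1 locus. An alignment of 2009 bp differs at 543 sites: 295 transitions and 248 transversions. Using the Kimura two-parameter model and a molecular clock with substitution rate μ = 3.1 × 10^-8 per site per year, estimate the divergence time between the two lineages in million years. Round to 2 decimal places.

5.50

P = 295/2009 ≈ 0.146839 and Q = 248/2009 ≈ 0.123444.
Under the Kimura two-parameter model, d = −½ ln(1 − 2P − Q) − ¼ ln(1 − 2Q).
1 − 2P − Q = 0.582878, giving −½ ln(0.582878) = 0.269889.
1 − 2Q = 0.753112, giving −¼ ln(0.753112) = 0.070885.
d = 0.269889 + 0.070885 = 0.340774.
Under a molecular clock d = 2μt, so t = d/(2μ) = 0.340774 / (2 × 3.1 × 10^-8) = 5.50 million years.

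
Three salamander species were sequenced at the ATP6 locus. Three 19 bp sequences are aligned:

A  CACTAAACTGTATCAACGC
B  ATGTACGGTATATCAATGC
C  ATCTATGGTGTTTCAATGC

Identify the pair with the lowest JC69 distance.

B and C

A–B: 8/19 differ, p = 0.421, d = 0.618.
A–C: 7/19 differ, p = 0.368, d = 0.507.
B–C: 4/19 differ, p = 0.211, d = 0.247.
The smallest distance is between B and C.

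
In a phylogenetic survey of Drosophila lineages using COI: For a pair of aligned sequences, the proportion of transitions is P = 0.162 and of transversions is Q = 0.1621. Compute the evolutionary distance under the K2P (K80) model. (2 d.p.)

0.43

Under the Kimura two-parameter model, d = −½ ln(1 − 2P − Q) − ¼ ln(1 − 2Q).
1 − 2P − Q = 0.5139, giving −½ ln(0.5139) = 0.332863.
1 − 2Q = 0.6758, giving −¼ ln(0.6758) = 0.097965.
d = 0.332863 + 0.097965 = 0.430828.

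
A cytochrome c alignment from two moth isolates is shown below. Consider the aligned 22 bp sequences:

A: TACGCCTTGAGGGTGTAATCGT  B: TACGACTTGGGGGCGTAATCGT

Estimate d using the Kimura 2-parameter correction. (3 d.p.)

0.153

Of 22 sites, 2 differences are transitions and 1 are transversions, so P = 2/22 ≈ 0.090909 and Q = 1/22 ≈ 0.045455.
Under the Kimura two-parameter model, d = −½ ln(1 − 2P − Q) − ¼ ln(1 − 2Q).
1 − 2P − Q = 0.772727, giving −½ ln(0.772727) = 0.128915.
1 − 2Q = 0.90909, giving −¼ ln(0.90909) = 0.023828.
d = 0.128915 + 0.023828 = 0.152743.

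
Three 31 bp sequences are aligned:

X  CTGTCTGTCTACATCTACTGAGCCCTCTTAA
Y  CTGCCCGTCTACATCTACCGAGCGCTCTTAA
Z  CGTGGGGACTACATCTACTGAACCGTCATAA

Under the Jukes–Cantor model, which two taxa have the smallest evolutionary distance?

X and Y

X–Y: 4/31 differ, p = 0.129, d = 0.142.
X–Z: 9/31 differ, p = 0.290, d = 0.367.
Y–Z: 11/31 differ, p = 0.355, d = 0.481.
The smallest distance is between X and Y.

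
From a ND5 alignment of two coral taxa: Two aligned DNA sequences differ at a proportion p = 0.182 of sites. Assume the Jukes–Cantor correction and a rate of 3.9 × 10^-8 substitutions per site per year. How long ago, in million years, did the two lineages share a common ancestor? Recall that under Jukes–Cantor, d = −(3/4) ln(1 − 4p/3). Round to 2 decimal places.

2.67

d = −(3/4) ln(1 − 4p/3) = −0.75 ln(1 − 0.242667) = −0.75 ln(0.757333)
  = −0.75 × (-0.277952) = 0.208464 substitutions/site.
Under a molecular clock d = 2μt, so t = d/(2μ) = 0.208464 / (2 × 3.9 × 10^-8) = 2.67 million years.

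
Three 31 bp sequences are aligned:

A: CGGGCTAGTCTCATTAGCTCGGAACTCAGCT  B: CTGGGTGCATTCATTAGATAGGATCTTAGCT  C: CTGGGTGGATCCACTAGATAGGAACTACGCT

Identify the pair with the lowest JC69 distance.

B and C

A–B: 10/31 differ, p = 0.323, d = 0.422.
A–C: 11/31 differ, p = 0.355, d = 0.481.
B–C: 6/31 differ, p = 0.194, d = 0.224.
The smallest distance is between B and C.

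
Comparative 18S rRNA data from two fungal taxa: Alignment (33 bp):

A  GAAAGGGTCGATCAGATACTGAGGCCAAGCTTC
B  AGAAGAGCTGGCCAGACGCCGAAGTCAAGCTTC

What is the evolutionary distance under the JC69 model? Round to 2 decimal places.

The sequences differ at 12 of 33 sites, so p = 12/33 ≈ 0.363636.
d = −(3/4) ln(1 − 4p/3) = −0.75 ln(1 − 0.484848) = −0.75 ln(0.515152)
  = −0.75 × (-0.663293) = 0.497470 substitutions/site.

0.50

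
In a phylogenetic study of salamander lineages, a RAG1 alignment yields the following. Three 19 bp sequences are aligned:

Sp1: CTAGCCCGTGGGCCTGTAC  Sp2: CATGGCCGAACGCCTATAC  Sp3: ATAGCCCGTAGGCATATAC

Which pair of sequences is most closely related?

Sp1 and Sp3

Sp1–Sp2: 7/19 differ, p = 0.368, d = 0.507.
Sp1–Sp3: 4/19 differ, p = 0.211, d = 0.247.
Sp2–Sp3: 7/19 differ, p = 0.368, d = 0.507.
The smallest distance is between Sp1 and Sp3.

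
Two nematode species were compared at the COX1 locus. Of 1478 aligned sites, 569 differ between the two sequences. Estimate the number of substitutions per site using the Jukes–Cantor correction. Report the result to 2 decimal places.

0.54

p = 569/1478 ≈ 0.38498.
d = −(3/4) ln(1 − 4p/3) = −0.75 ln(1 − 0.513307) = −0.75 ln(0.486693)
  = −0.75 × (-0.720122) = 0.540092 substitutions/site.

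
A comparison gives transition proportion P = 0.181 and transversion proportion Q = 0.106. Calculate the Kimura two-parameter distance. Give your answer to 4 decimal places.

Under the Kimura two-parameter model, d = −½ ln(1 − 2P − Q) − ¼ ln(1 − 2Q).
1 − 2P − Q = 0.532, giving −½ ln(0.532) = 0.315556.
1 − 2Q = 0.788, giving −¼ ln(0.788) = 0.059564.
d = 0.315556 + 0.059564 = 0.375120.

0.3751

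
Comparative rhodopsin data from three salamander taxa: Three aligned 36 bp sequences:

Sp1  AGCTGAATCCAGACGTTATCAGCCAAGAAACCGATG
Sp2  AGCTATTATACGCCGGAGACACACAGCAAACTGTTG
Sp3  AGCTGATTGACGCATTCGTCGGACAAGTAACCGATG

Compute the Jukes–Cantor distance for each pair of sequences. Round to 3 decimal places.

Sp1–Sp2: 18/36 sites differ → p = 0.5, d = −0.75 ln(1 − 0.666667) = 0.823960 ≈ 0.824.
Sp1–Sp3: 12/36 sites differ → p ≈ 0.333333, d = −0.75 ln(1 − 0.444444) = 0.440839 ≈ 0.441.
Sp2–Sp3: 16/36 sites differ → p ≈ 0.444444, d = −0.75 ln(1 − 0.592592) = 0.673455 ≈ 0.673.

d(Sp1,Sp2) = 0.824, d(Sp1,Sp3) = 0.441, d(Sp2,Sp3) = 0.673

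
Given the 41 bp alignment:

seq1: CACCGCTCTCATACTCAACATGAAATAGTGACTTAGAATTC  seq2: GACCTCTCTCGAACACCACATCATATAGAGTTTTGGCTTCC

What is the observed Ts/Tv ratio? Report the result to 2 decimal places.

Transitions are A↔G and C↔T; transversions are all other mismatches.
Transitions: 4. Transversions: 11.
R = 4/11 = 0.363636… ≈ 0.36 (to 2 d.p.).

0.36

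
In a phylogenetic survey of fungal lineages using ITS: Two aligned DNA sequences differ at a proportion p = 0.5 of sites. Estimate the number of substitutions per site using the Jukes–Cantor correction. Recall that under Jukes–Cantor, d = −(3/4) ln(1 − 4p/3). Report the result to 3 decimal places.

d = −(3/4) ln(1 − 4p/3) = −0.75 ln(1 − 0.666667) = −0.75 ln(0.333333)
  = −0.75 × (-1.098613) = 0.823960 substitutions/site.

0.824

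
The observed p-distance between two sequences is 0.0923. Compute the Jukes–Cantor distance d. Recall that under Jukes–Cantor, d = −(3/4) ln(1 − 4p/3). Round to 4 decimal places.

0.0985

d = −(3/4) ln(1 − 4p/3) = −0.75 ln(1 − 0.123067) = −0.75 ln(0.876933)
  = −0.75 × (-0.131325) = 0.098494 substitutions/site.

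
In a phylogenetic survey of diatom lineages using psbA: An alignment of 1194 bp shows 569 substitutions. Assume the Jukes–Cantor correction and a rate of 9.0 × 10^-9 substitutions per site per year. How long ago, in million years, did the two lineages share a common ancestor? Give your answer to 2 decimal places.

p = 569/1194 ≈ 0.476549.
d = −(3/4) ln(1 − 4p/3) = −0.75 ln(1 − 0.635399) = −0.75 ln(0.364601)
  = −0.75 × (-1.008952) = 0.756714 substitutions/site.
Under a molecular clock d = 2μt, so t = d/(2μ) = 0.756714 / (2 × 9.0 × 10^-9) = 42.04 million years.

42.04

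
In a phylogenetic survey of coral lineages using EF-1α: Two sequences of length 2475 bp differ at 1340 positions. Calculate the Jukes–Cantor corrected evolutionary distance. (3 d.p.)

p = 1340/2475 ≈ 0.541414.
d = −(3/4) ln(1 − 4p/3) = −0.75 ln(1 − 0.721885) = −0.75 ln(0.278115)
  = −0.75 × (-1.279721) = 0.959791 substitutions/site.

0.960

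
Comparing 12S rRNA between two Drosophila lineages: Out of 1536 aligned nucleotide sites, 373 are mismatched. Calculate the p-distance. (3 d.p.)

p = 373/1536 = 0.242838… ≈ 0.243 (to 3 d.p.).

0.243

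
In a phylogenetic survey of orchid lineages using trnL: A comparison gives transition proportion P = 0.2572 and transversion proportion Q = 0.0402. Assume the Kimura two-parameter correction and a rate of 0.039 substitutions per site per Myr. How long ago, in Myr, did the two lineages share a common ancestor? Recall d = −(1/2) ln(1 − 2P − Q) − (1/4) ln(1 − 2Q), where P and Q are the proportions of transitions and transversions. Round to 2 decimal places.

5.45

Under the Kimura two-parameter model, d = −½ ln(1 − 2P − Q) − ¼ ln(1 − 2Q).
1 − 2P − Q = 0.4454, giving −½ ln(0.4454) = 0.404391.
1 − 2Q = 0.9196, giving −¼ ln(0.9196) = 0.020954.
d = 0.404391 + 0.020954 = 0.425345.
Under a molecular clock d = 2μt, so t = d/(2μ) = 0.425345 / (2 × 0.039) = 5.45 Myr.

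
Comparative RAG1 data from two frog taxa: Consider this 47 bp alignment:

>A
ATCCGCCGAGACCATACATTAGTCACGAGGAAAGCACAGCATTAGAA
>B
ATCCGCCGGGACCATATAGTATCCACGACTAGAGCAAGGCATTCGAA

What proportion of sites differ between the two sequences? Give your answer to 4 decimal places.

0.2340

The sequences differ at 11 of 47 positions.
p = 11/47 = 0.234042… ≈ 0.2340 (to 4 d.p.).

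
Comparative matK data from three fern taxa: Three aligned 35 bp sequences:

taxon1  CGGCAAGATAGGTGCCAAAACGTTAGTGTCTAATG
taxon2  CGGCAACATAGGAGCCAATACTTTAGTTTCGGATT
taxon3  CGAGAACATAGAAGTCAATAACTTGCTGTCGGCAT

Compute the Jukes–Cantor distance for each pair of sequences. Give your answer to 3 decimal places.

d(taxon1,taxon2) = 0.273, d(taxon1,taxon3) = 0.705, d(taxon2,taxon3) = 0.407

taxon1–taxon2: 8/35 sites differ → p ≈ 0.228571, d = −0.75 ln(1 − 0.304761) = 0.272625 ≈ 0.273.
taxon1–taxon3: 16/35 sites differ → p ≈ 0.457143, d = −0.75 ln(1 − 0.609524) = 0.705292 ≈ 0.705.
taxon2–taxon3: 11/35 sites differ → p ≈ 0.314286, d = −0.75 ln(1 − 0.419048) = 0.407315 ≈ 0.407.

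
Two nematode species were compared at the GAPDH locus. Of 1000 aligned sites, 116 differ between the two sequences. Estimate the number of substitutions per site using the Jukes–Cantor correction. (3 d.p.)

0.126

p = 116/1000 = 0.116.
d = −(3/4) ln(1 − 4p/3) = −0.75 ln(1 − 0.154667) = −0.75 ln(0.845333)
  = −0.75 × (-0.168025) = 0.126019 substitutions/site.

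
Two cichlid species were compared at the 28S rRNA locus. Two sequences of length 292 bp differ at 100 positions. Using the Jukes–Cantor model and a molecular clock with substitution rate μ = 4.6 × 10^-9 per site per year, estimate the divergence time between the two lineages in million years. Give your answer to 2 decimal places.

p = 100/292 ≈ 0.342466.
d = −(3/4) ln(1 − 4p/3) = −0.75 ln(1 − 0.456621) = −0.75 ln(0.543379)
  = −0.75 × (-0.609948) = 0.457461 substitutions/site.
Under a molecular clock d = 2μt, so t = d/(2μ) = 0.457461 / (2 × 4.6 × 10^-9) = 49.72 million years.

49.72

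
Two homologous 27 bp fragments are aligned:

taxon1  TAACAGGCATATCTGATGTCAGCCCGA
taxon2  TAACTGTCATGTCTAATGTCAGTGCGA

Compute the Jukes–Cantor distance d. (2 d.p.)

0.26

The sequences differ at 6 of 27 sites (5, 7, 11, 15, 23, 24), so p = 6/27 ≈ 0.222222.
d = −(3/4) ln(1 − 4p/3) = −0.75 ln(1 − 0.296296) = −0.75 ln(0.703704)
  = −0.75 × (-0.351397) = 0.263548 substitutions/site.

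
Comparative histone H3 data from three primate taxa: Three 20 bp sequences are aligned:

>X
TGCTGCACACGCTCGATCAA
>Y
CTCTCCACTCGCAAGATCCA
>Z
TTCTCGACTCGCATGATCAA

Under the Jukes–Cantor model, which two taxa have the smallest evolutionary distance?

Y and Z

X–Y: 7/20 differ, p = 0.350, d = 0.471.
X–Z: 6/20 differ, p = 0.300, d = 0.383.
Y–Z: 4/20 differ, p = 0.200, d = 0.233.
The smallest distance is between Y and Z.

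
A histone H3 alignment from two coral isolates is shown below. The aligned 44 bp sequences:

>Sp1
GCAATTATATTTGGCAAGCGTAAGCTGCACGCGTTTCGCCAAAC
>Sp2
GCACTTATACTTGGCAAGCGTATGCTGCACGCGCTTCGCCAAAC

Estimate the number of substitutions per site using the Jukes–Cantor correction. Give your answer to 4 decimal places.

The sequences differ at 4 of 44 sites (4, 10, 23, 34), so p = 4/44 ≈ 0.090909.
d = −(3/4) ln(1 − 4p/3) = −0.75 ln(1 − 0.121212) = −0.75 ln(0.878788)
  = −0.75 × (-0.129212) = 0.096909 substitutions/site.

0.0969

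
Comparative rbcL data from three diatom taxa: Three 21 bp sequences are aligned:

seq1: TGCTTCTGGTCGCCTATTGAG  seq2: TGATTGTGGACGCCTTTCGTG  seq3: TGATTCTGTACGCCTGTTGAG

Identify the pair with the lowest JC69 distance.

seq1 and seq3

seq1–seq2: 6/21 differ, p = 0.286, d = 0.360.
seq1–seq3: 4/21 differ, p = 0.190, d = 0.220.
seq2–seq3: 5/21 differ, p = 0.238, d = 0.286.
The smallest distance is between seq1 and seq3.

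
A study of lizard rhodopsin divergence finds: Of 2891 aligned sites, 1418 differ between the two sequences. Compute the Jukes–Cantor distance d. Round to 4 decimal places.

0.7960

p = 1418/2891 ≈ 0.490488.
d = −(3/4) ln(1 − 4p/3) = −0.75 ln(1 − 0.653984) = −0.75 ln(0.346016)
  = −0.75 × (-1.061270) = 0.795953 substitutions/site.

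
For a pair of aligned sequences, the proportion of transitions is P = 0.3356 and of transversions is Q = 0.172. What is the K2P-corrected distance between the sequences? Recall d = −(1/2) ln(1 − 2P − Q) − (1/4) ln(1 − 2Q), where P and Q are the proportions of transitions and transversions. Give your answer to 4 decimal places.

Under the Kimura two-parameter model, d = −½ ln(1 − 2P − Q) − ¼ ln(1 − 2Q).
1 − 2P − Q = 0.1568, giving −½ ln(0.1568) = 0.926392.
1 − 2Q = 0.656, giving −¼ ln(0.656) = 0.105399.
d = 0.926392 + 0.105399 = 1.031791.

1.0318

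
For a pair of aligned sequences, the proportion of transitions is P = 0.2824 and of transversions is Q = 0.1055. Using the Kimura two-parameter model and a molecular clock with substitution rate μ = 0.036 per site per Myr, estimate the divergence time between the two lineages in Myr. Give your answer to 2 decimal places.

8.53

Under the Kimura two-parameter model, d = −½ ln(1 − 2P − Q) − ¼ ln(1 − 2Q).
1 − 2P − Q = 0.3297, giving −½ ln(0.3297) = 0.554786.
1 − 2Q = 0.789, giving −¼ ln(0.789) = 0.059247.
d = 0.554786 + 0.059247 = 0.614033.
Under a molecular clock d = 2μt, so t = d/(2μ) = 0.614033 / (2 × 0.036) = 8.53 Myr.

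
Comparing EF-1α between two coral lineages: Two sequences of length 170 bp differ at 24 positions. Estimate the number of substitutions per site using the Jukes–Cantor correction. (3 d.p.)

0.156

p = 24/170 ≈ 0.141176.
d = −(3/4) ln(1 − 4p/3) = −0.75 ln(1 − 0.188235) = −0.75 ln(0.811765)
  = −0.75 × (-0.208544) = 0.156408 substitutions/site.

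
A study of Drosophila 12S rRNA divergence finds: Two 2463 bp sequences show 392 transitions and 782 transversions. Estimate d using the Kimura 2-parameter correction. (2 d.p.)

P = 392/2463 ≈ 0.159156 and Q = 782/2463 ≈ 0.317499.
Under the Kimura two-parameter model, d = −½ ln(1 − 2P − Q) − ¼ ln(1 − 2Q).
1 − 2P − Q = 0.364189, giving −½ ln(0.364189) = 0.505041.
1 − 2Q = 0.365002, giving −¼ ln(0.365002) = 0.251963.
d = 0.505041 + 0.251963 = 0.757004.

0.76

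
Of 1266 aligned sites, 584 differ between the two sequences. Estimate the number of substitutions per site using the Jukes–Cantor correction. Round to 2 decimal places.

0.72

p = 584/1266 ≈ 0.461295.
d = −(3/4) ln(1 − 4p/3) = −0.75 ln(1 − 0.61506) = −0.75 ln(0.38494)
  = −0.75 × (-0.954668) = 0.716001 substitutions/site.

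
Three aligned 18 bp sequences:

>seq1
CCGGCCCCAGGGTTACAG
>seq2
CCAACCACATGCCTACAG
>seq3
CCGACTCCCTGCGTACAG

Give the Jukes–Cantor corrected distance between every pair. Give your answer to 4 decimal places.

seq1–seq2: 6/18 sites differ → p ≈ 0.333333, d = −0.75 ln(1 − 0.444444) = 0.440839 ≈ 0.4408.
seq1–seq3: 6/18 sites differ → p ≈ 0.333333, d = −0.75 ln(1 − 0.444444) = 0.440839 ≈ 0.4408.
seq2–seq3: 5/18 sites differ → p ≈ 0.277778, d = −0.75 ln(1 − 0.370371) = 0.346968 ≈ 0.3470.

d(seq1,seq2) = 0.4408, d(seq1,seq3) = 0.4408, d(seq2,seq3) = 0.3470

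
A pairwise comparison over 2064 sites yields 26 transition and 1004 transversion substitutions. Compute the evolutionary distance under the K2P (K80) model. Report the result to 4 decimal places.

1.2601

P = 26/2064 ≈ 0.012597 and Q = 1004/2064 ≈ 0.486434.
Under the Kimura two-parameter model, d = −½ ln(1 − 2P − Q) − ¼ ln(1 − 2Q).
1 − 2P − Q = 0.488372, giving −½ ln(0.488372) = 0.358339.
1 − 2Q = 0.027132, giving −¼ ln(0.027132) = 0.901760.
d = 0.358339 + 0.901760 = 1.260099.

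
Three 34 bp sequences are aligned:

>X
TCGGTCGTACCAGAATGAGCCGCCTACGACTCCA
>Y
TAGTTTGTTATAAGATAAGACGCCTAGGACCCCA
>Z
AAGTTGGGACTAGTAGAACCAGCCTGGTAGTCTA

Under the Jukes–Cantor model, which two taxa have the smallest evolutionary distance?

X and Y

X–Y: 12/34 differ, p = 0.353, d = 0.477.
X–Z: 16/34 differ, p = 0.471, d = 0.741.
Y–Z: 16/34 differ, p = 0.471, d = 0.741.
The smallest distance is between X and Y.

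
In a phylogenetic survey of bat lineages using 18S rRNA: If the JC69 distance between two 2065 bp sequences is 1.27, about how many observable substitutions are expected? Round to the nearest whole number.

Invert JC69: p = (3/4)(1 − e^(−4d/3)) = 0.75 × (1 − e^(-1.693333)) = 0.75 × (1 − 0.183906) = 0.612071.
Expected differing sites = pL ≈ 0.612071 × 2065 = 1263.926615 ≈ 1264.

1264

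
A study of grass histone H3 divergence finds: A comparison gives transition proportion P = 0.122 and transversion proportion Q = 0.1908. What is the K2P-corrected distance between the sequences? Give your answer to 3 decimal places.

0.405

Under the Kimura two-parameter model, d = −½ ln(1 − 2P − Q) − ¼ ln(1 − 2Q).
1 − 2P − Q = 0.5652, giving −½ ln(0.5652) = 0.285288.
1 − 2Q = 0.6184, giving −¼ ln(0.6184) = 0.120155.
d = 0.285288 + 0.120155 = 0.405443.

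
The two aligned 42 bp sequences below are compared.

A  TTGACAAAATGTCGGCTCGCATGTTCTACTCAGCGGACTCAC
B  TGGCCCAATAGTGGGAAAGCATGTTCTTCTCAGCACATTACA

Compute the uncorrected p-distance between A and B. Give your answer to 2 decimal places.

0.38

The sequences differ at 16 of 42 positions.
p = 16/42 = 0.380952… ≈ 0.38 (to 2 d.p.).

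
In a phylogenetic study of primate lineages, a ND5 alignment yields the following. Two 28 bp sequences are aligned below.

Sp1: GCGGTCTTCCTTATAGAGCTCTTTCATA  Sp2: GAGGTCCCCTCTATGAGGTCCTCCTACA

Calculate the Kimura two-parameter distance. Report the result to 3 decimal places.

Of 28 sites, 13 differences are transitions and 1 are transversions, so P = 13/28 ≈ 0.464286 and Q = 1/28 ≈ 0.035714.
Under the Kimura two-parameter model, d = −½ ln(1 − 2P − Q) − ¼ ln(1 − 2Q).
1 − 2P − Q = 0.035714, giving −½ ln(0.035714) = 1.666106.
1 − 2Q = 0.928572, giving −¼ ln(0.928572) = 0.018527.
d = 1.666106 + 0.018527 = 1.684633.

1.685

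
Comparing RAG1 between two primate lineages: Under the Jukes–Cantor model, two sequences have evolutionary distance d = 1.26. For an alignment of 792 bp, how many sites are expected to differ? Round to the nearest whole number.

483

Invert JC69: p = (3/4)(1 − e^(−4d/3)) = 0.75 × (1 − e^(-1.68)) = 0.75 × (1 − 0.186374) = 0.610220.
Expected differing sites = pL ≈ 0.610220 × 792 = 483.29424 ≈ 483.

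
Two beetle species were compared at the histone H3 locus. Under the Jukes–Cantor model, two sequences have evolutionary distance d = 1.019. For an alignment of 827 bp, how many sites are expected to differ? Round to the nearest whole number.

461

Invert JC69: p = (3/4)(1 − e^(−4d/3)) = 0.75 × (1 − e^(-1.358667)) = 0.75 × (1 − 0.257003) = 0.557248.
Expected differing sites = pL ≈ 0.557248 × 827 = 460.844096 ≈ 461.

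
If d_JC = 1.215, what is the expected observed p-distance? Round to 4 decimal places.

p = (3/4)(1 − e^(−4d/3)) = 0.75 × (1 − e^(-1.62)) = 0.75 × (1 − 0.197899) = 0.601576.

0.6016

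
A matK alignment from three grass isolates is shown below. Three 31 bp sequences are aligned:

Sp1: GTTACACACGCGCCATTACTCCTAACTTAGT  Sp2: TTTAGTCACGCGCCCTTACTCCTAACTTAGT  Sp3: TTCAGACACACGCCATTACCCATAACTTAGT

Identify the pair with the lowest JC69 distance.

Sp1–Sp2: 4/31 differ, p = 0.129, d = 0.142.
Sp1–Sp3: 6/31 differ, p = 0.194, d = 0.224.
Sp2–Sp3: 6/31 differ, p = 0.194, d = 0.224.
The smallest distance is between Sp1 and Sp2.

Sp1 and Sp2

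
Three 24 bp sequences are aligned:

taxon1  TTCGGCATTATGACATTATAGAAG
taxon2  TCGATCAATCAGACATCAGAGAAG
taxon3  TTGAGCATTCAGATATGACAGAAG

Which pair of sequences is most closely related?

taxon1–taxon2: 9/24 differ, p = 0.375, d = 0.520.
taxon1–taxon3: 7/24 differ, p = 0.292, d = 0.369.
taxon2–taxon3: 6/24 differ, p = 0.250, d = 0.304.
The smallest distance is between taxon2 and taxon3.

taxon2 and taxon3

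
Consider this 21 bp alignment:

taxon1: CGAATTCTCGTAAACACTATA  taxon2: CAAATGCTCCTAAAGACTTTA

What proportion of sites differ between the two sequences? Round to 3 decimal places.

The sequences differ at 5 of 21 positions (sites 2, 6, 10, 15, 19).
p = 5/21 = 0.238095… ≈ 0.238 (to 3 d.p.).

0.238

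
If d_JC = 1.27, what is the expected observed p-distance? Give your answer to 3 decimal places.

0.612

p = (3/4)(1 − e^(−4d/3)) = 0.75 × (1 − e^(-1.693333)) = 0.75 × (1 − 0.183906) = 0.612071.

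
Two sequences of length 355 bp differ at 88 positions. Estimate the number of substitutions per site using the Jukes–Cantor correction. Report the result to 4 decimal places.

p = 88/355 ≈ 0.247887.
d = −(3/4) ln(1 − 4p/3) = −0.75 ln(1 − 0.330516) = −0.75 ln(0.669484)
  = −0.75 × (-0.401248) = 0.300936 substitutions/site.

0.3009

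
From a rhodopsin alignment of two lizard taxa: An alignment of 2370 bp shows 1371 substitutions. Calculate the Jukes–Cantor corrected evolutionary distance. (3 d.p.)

1.107

p = 1371/2370 ≈ 0.578481.
d = −(3/4) ln(1 − 4p/3) = −0.75 ln(1 − 0.771308) = −0.75 ln(0.228692)
  = −0.75 × (-1.475379) = 1.106534 substitutions/site.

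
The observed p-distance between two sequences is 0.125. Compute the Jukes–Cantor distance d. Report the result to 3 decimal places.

d = −(3/4) ln(1 − 4p/3) = −0.75 ln(1 − 0.166667) = −0.75 ln(0.833333)
  = −0.75 × (-0.182322) = 0.136742 substitutions/site.

0.137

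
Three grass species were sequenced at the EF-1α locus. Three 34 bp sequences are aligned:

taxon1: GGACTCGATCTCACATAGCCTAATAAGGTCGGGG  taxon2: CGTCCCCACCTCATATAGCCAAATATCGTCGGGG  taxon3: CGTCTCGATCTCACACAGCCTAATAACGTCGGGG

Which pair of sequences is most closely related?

taxon1–taxon2: 9/34 differ, p = 0.265, d = 0.326.
taxon1–taxon3: 4/34 differ, p = 0.118, d = 0.128.
taxon2–taxon3: 7/34 differ, p = 0.206, d = 0.241.
The smallest distance is between taxon1 and taxon3.

taxon1 and taxon3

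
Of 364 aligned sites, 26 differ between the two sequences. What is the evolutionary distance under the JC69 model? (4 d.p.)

p = 26/364 ≈ 0.071429.
d = −(3/4) ln(1 − 4p/3) = −0.75 ln(1 − 0.095239) = −0.75 ln(0.904761)
  = −0.75 × (-0.100084) = 0.075063 substitutions/site.

0.0751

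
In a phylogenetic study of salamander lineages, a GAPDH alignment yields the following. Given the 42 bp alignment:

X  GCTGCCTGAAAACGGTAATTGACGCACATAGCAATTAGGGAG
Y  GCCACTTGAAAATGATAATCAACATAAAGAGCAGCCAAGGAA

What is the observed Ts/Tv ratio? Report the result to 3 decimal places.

7.000

Transitions are A↔G and C↔T; transversions are all other mismatches.
Transitions: 14. Transversions: 2.
R = 14/2 = 7.000.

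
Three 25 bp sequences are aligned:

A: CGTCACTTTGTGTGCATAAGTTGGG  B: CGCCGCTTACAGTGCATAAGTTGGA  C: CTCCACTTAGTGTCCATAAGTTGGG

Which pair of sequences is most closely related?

A–B: 6/25 differ, p = 0.240, d = 0.289.
A–C: 4/25 differ, p = 0.160, d = 0.180.
B–C: 6/25 differ, p = 0.240, d = 0.289.
The smallest distance is between A and C.

A and C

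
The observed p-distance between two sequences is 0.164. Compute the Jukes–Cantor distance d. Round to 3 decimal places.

0.185

d = −(3/4) ln(1 − 4p/3) = −0.75 ln(1 − 0.218667) = −0.75 ln(0.781333)
  = −0.75 × (-0.246754) = 0.185066 substitutions/site.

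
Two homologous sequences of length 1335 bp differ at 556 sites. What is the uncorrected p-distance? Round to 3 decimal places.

0.416

p = 556/1335 = 0.416479… ≈ 0.416 (to 3 d.p.).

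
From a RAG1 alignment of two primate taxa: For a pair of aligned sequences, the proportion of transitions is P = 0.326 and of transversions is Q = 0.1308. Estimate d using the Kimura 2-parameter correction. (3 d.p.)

0.839

Under the Kimura two-parameter model, d = −½ ln(1 − 2P − Q) − ¼ ln(1 − 2Q).
1 − 2P − Q = 0.2172, giving −½ ln(0.2172) = 0.763468.
1 − 2Q = 0.7384, giving −¼ ln(0.7384) = 0.075817.
d = 0.763468 + 0.075817 = 0.839285.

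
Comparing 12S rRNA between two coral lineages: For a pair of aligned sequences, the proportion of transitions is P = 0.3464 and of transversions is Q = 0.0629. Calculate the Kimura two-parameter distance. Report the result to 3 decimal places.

Under the Kimura two-parameter model, d = −½ ln(1 − 2P − Q) − ¼ ln(1 − 2Q).
1 − 2P − Q = 0.2443, giving −½ ln(0.2443) = 0.704679.
1 − 2Q = 0.8742, giving −¼ ln(0.8742) = 0.033612.
d = 0.704679 + 0.033612 = 0.738291.

0.738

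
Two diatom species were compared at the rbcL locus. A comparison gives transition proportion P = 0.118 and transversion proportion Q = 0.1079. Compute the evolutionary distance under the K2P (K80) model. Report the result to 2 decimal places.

0.27

Under the Kimura two-parameter model, d = −½ ln(1 − 2P − Q) − ¼ ln(1 − 2Q).
1 − 2P − Q = 0.6561, giving −½ ln(0.6561) = 0.210721.
1 − 2Q = 0.7842, giving −¼ ln(0.7842) = 0.060773.
d = 0.210721 + 0.060773 = 0.271494.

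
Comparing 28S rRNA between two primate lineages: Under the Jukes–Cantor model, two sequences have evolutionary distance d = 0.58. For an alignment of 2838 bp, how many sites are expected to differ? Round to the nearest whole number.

Invert JC69: p = (3/4)(1 − e^(−4d/3)) = 0.75 × (1 − e^(-0.773333)) = 0.75 × (1 − 0.461472) = 0.403896.
Expected differing sites = pL ≈ 0.403896 × 2838 = 1146.256848 ≈ 1146.

1146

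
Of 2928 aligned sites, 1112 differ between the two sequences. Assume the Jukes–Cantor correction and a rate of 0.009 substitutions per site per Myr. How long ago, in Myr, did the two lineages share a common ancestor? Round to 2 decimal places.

29.42

p = 1112/2928 ≈ 0.379781.
d = −(3/4) ln(1 − 4p/3) = −0.75 ln(1 − 0.506375) = −0.75 ln(0.493625)
  = −0.75 × (-0.705979) = 0.529484 substitutions/site.
Under a molecular clock d = 2μt, so t = d/(2μ) = 0.529484 / (2 × 0.009) = 29.42 Myr.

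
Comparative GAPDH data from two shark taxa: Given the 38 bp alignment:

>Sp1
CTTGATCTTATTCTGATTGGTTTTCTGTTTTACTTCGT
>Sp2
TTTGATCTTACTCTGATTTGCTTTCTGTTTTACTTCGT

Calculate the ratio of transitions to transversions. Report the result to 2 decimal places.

Transitions are A↔G and C↔T; transversions are all other mismatches.
Transitions: 3. Transversions: 1.
R = 3/1 = 3.00.

3.00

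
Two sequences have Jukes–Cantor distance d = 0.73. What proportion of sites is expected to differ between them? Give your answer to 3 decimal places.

0.467

p = (3/4)(1 − e^(−4d/3)) = 0.75 × (1 − e^(-0.973333)) = 0.75 × (1 − 0.377822) = 0.466634.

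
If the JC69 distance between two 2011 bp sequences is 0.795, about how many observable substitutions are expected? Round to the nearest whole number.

986

Invert JC69: p = (3/4)(1 − e^(−4d/3)) = 0.75 × (1 − e^(-1.06)) = 0.75 × (1 − 0.346456) = 0.490158.
Expected differing sites = pL ≈ 0.490158 × 2011 = 985.707738 ≈ 986.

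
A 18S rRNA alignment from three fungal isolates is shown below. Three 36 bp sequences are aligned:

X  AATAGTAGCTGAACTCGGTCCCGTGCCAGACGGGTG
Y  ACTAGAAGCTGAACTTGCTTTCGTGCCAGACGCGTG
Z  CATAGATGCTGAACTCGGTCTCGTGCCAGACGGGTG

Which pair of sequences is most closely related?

X–Y: 7/36 differ, p = 0.194, d = 0.225.
X–Z: 4/36 differ, p = 0.111, d = 0.120.
Y–Z: 7/36 differ, p = 0.194, d = 0.225.
The smallest distance is between X and Z.

X and Z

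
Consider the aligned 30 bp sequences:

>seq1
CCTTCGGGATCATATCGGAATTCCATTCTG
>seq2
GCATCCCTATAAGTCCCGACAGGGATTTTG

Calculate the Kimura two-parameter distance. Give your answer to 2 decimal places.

Of 30 sites, 2 differences are transitions and 14 are transversions, so P = 2/30 ≈ 0.066667 and Q = 14/30 ≈ 0.466667.
Under the Kimura two-parameter model, d = −½ ln(1 − 2P − Q) − ¼ ln(1 − 2Q).
1 − 2P − Q = 0.399999, giving −½ ln(0.399999) = 0.458147.
1 − 2Q = 0.066666, giving −¼ ln(0.066666) = 0.677015.
d = 0.458147 + 0.677015 = 1.135162.

1.14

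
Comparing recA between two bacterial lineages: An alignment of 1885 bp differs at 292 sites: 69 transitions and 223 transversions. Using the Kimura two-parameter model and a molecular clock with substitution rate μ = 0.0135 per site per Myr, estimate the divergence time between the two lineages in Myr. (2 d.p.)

P = 69/1885 ≈ 0.036605 and Q = 223/1885 ≈ 0.118302.
Under the Kimura two-parameter model, d = −½ ln(1 − 2P − Q) − ¼ ln(1 − 2Q).
1 − 2P − Q = 0.808488, giving −½ ln(0.808488) = 0.106295.
1 − 2Q = 0.763396, giving −¼ ln(0.763396) = 0.067495.
d = 0.106295 + 0.067495 = 0.173790.
Under a molecular clock d = 2μt, so t = d/(2μ) = 0.173790 / (2 × 0.0135) = 6.44 Myr.

6.44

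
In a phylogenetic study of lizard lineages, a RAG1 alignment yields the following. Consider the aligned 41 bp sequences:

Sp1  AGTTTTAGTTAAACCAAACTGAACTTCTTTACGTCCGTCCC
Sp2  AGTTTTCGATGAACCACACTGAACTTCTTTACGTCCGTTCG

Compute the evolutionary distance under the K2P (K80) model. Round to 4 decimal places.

Of 41 sites, 2 differences are transitions and 4 are transversions, so P = 2/41 ≈ 0.04878 and Q = 4/41 ≈ 0.097561.
Under the Kimura two-parameter model, d = −½ ln(1 − 2P − Q) − ¼ ln(1 − 2Q).
1 − 2P − Q = 0.804879, giving −½ ln(0.804879) = 0.108532.
1 − 2Q = 0.804878, giving −¼ ln(0.804878) = 0.054266.
d = 0.108532 + 0.054266 = 0.162798.

0.1628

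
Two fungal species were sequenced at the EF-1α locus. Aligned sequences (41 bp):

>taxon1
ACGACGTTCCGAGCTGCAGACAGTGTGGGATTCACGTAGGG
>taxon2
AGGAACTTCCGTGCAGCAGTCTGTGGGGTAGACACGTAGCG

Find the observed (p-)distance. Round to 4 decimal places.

0.2927

The sequences differ at 12 of 41 positions.
p = 12/41 = 0.292682… ≈ 0.2927 (to 4 d.p.).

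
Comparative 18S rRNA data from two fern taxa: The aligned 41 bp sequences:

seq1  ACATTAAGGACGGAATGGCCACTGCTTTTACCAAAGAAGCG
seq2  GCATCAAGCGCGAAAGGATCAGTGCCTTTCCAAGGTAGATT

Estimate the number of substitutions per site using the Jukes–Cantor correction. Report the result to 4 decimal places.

The sequences differ at 19 of 41 sites, so p = 19/41 ≈ 0.463415.
d = −(3/4) ln(1 − 4p/3) = −0.75 ln(1 − 0.617887) = −0.75 ln(0.382113)
  = −0.75 × (-0.962039) = 0.721529 substitutions/site.

0.7215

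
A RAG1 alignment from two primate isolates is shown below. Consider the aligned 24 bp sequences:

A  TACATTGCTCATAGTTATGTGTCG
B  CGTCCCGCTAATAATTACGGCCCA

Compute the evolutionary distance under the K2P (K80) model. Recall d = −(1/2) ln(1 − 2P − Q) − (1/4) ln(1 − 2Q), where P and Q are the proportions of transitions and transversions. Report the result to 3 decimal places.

Of 24 sites, 9 differences are transitions and 4 are transversions, so P = 9/24 = 0.375 and Q = 4/24 ≈ 0.166667.
Under the Kimura two-parameter model, d = −½ ln(1 − 2P − Q) − ¼ ln(1 − 2Q).
1 − 2P − Q = 0.083333, giving −½ ln(0.083333) = 1.242455.
1 − 2Q = 0.666666, giving −¼ ln(0.666666) = 0.101367.
d = 1.242455 + 0.101367 = 1.343822.

1.344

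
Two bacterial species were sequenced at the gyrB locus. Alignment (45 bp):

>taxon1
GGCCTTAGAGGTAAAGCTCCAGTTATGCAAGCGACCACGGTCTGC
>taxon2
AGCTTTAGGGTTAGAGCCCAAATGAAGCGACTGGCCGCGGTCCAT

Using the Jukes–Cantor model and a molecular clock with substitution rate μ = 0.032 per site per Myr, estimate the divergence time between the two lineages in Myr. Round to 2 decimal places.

8.93

The sequences differ at 18 of 45 sites, so p = 18/45 = 0.4.
d = −(3/4) ln(1 − 4p/3) = −0.75 ln(1 − 0.533333) = −0.75 ln(0.466667)
  = −0.75 × (-0.762139) = 0.571604 substitutions/site.
Under a molecular clock d = 2μt, so t = d/(2μ) = 0.571604 / (2 × 0.032) = 8.93 Myr.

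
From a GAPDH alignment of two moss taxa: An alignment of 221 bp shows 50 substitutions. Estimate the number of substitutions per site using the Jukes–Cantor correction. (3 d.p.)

0.269

p = 50/221 ≈ 0.226244.
d = −(3/4) ln(1 − 4p/3) = −0.75 ln(1 − 0.301659) = −0.75 ln(0.698341)
  = −0.75 × (-0.359048) = 0.269286 substitutions/site.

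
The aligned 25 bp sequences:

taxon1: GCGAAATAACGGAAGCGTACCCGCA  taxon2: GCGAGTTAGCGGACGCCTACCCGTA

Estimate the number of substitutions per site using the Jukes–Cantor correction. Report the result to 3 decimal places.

0.289

The sequences differ at 6 of 25 sites (5, 6, 9, 14, 17, 24), so p = 6/25 = 0.24.
d = −(3/4) ln(1 − 4p/3) = −0.75 ln(1 − 0.32) = −0.75 ln(0.68)
  = −0.75 × (-0.385662) = 0.289247 substitutions/site.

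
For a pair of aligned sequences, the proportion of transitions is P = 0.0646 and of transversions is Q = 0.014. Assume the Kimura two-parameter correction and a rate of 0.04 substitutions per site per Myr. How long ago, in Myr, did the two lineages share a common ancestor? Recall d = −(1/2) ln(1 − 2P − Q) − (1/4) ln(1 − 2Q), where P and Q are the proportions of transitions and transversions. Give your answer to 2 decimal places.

Under the Kimura two-parameter model, d = −½ ln(1 − 2P − Q) − ¼ ln(1 − 2Q).
1 − 2P − Q = 0.8568, giving −½ ln(0.8568) = 0.077275.
1 − 2Q = 0.972, giving −¼ ln(0.972) = 0.007100.
d = 0.077275 + 0.007100 = 0.084375.
Under a molecular clock d = 2μt, so t = d/(2μ) = 0.084375 / (2 × 0.04) = 1.05 Myr.

1.05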